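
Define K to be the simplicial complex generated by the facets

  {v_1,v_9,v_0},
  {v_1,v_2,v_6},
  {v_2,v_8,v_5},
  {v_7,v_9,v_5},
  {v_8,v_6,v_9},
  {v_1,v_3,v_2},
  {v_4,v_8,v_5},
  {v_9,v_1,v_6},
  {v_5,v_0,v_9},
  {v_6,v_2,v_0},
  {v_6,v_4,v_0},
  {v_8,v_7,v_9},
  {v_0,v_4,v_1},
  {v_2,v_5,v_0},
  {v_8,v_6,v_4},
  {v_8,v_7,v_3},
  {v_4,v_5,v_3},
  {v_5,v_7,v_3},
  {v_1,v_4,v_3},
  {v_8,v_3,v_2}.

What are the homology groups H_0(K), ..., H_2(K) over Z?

H_0 = Z,  H_1 = Z ⊕ Z_2,  H_2 = 0.

Take the total order v_0 < v_1 < v_2 < v_3 < v_4 < v_5 < v_6 < v_7 < v_8 < v_9 on the vertex set. Then K (dimension 2) consists of the simplices:

  0-simplices (10): [v_0], [v_1], [v_2], [v_3], [v_4], [v_5], [v_6], [v_7], [v_8], [v_9]
  1-simplices (30): (30 of them)
  2-simplices (20): (20 of them)

Hence C_0 ≅ Z^10, C_1 ≅ Z^30, C_2 ≅ Z^20.

The boundary map ∂_1: C_1 → C_0 sends each edge [p,q] (with p < q) to q − p. For instance
  ∂[v_2,v_5] = [v_5] − [v_2].
The 10×30 boundary matrix has rank 9 and Smith normal form diag(1,1,1,1,1,1,1,1,1).

The boundary map ∂_2: C_2 → C_1 sends each 2-simplex [p,q,r] to [q,r] − [p,r] + [p,q]. For instance
  ∂[v_7,v_8,v_9] = [v_8,v_9] − [v_7,v_9] + [v_7,v_8],
  ∂[v_3,v_4,v_5] = [v_4,v_5] − [v_3,v_5] + [v_3,v_4].
The 30×20 boundary matrix has rank 20 and Smith normal form diag(1,1,1,1,1,1,1,1,1,1,1,1,1,1,1,1,1,1,1,2).

Now H_k = ker ∂_k / im ∂_{k+1}, so:

  H_0: rank C_0 − rank ∂_1 = 10 − 9 = 1, and the invariant factors of ∂_1 are all 1, so H_0 = Z.
  H_1: rank ker ∂_1 − rank ∂_2 = (30 − 9) − 20 = 1, and ∂_2 has invariant factor 2 > 1, so H_1 = Z ⊕ Z_2.
  H_2: rank ker ∂_2 − rank ∂_3 = (20 − 20) − 0 = 0, and there is no ∂_3, so H_2 = 0.

As a check, the Euler characteristic is 10 − 30 + 20 = 0, which agrees with 1 − 1 + 0 = 0.
(K is a triangulation of the Klein bottle.)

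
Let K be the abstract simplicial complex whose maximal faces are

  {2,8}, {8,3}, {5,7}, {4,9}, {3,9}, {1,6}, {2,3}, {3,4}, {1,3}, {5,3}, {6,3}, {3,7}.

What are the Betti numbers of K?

b_0 = 1, b_1 = 4.

Take the total order 1 < 2 < 3 < 4 < 5 < 6 < 7 < 8 < 9 on the vertex set. Then K (dimension 1) consists of the simplices:

  0-simplices (9): [1], [2], [3], [4], [5], [6], [7], [8], [9]
  1-simplices (12): [1,3], [1,6], [2,3], [2,8], [3,4], [3,5], [3,6], [3,7], [3,8], [3,9], [4,9], [5,7]

so the chain groups are C_0 ≅ Z^9, C_1 ≅ Z^12.

Boundary ∂_1: C_1 → C_0 sends each edge [p,q] (with p < q) to q − p. For instance
  ∂[3,6] = [6] − [3].
This gives a 9×12 integer matrix of rank 8; reducing to Smith normal form yields diagonal entries (1,1,1,1,1,1,1,1).

Computing H_k = (kernel of ∂_k) / (image of ∂_{k+1}):

  H_0: rank C_0 − rank ∂_1 = 9 − 8 = 1, and the invariant factors of ∂_1 are all 1, so H_0 ≅ Z.
  H_1: rank ker ∂_1 − rank ∂_2 = (12 − 8) − 0 = 4, and there is no ∂_2, so H_1 ≅ Z^4.

Hence the Betti numbers are b_0 = 1, b_1 = 4.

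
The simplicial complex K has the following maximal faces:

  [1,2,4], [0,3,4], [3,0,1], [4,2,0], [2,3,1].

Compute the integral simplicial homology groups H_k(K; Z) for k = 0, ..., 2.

H_0 ≅ Z,  H_1 ≅ Z,  H_2 = 0.

We work with the vertex ordering 0 < 1 < 2 < 3 < 4. The simplices of K, each written with vertices in increasing order, are:

  0-simplices (5): [0], [1], [2], [3], [4]
  1-simplices (10): [0,1], [0,2], [0,3], [0,4], [1,2], [1,3], [1,4], [2,3], [2,4], [3,4]
  2-simplices (5): [0,1,3], [0,2,4], [0,3,4], [1,2,3], [1,2,4]

giving chain groups C_0 ≅ Z^5, C_1 ≅ Z^10, C_2 ≅ Z^5.

Boundary ∂_1: C_1 → C_0 is given by ∂[p,q] = [q] − [p]. For instance
  ∂[0,2] = [2] − [0].
The 5×10 boundary matrix has rank 4 and Smith normal form diag(1,1,1,1).

Boundary ∂_2: C_2 → C_1 sends each 2-simplex [p,q,r] to [q,r] − [p,r] + [p,q]. For instance
  ∂[1,2,4] = [2,4] − [1,4] + [1,2],
  ∂[0,2,4] = [2,4] − [0,4] + [0,2].
This gives a 10×5 integer matrix of rank 5; reducing to Smith normal form yields diagonal entries (1,1,1,1,1).

From H_k ≅ ker(∂_k) / im(∂_{k+1}) we obtain:

  H_0: rank C_0 − rank ∂_1 = 5 − 4 = 1, and the invariant factors of ∂_1 are all 1, so H_0 ≅ Z.
  H_1: rank ker ∂_1 − rank ∂_2 = (10 − 4) − 5 = 1, and the invariant factors of ∂_2 are all 1, so H_1 ≅ Z.
  H_2: rank ker ∂_2 − rank ∂_3 = (5 − 5) − 0 = 0, and there is no ∂_3, so H_2 ≅ 0.

(K is a triangulation of the Möbius band.)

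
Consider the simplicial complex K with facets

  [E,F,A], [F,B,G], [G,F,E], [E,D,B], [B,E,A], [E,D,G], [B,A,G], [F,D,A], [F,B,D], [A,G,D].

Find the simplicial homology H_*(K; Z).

H_0 = Z,  H_1 = Z/2,  H_2 = 0.

We work with the vertex ordering A < B < D < E < F < G. The simplices of K, each written with vertices in increasing order, are:

  0-simplices (6): A, B, D, E, F, G
  1-simplices (15): AB, AD, AE, AF, AG, BD, BE, BF, BG, DE, DF, DG, EF, EG, FG
  2-simplices (10): ABE, ABG, ADF, ADG, AEF, BDE, BDF, BFG, DEG, EFG

Hence C_0 ≅ Z^6, C_1 ≅ Z^15, C_2 ≅ Z^10.

∂_1: C_1 → C_0 is given by ∂[p,q] = [q] − [p]. For instance
  ∂DE = E − D.
The resulting 6×15 matrix has rank 5, and its Smith normal form has invariant factors (1,1,1,1,1).

The boundary map ∂_2: C_2 → C_1 acts by ∂[p,q,r] = [q,r] − [p,r] + [p,q]. For instance
  ∂ABG = BG − AG + AB,
  ∂DEG = EG − DG + DE.
The resulting 15×10 matrix has rank 10, and its Smith normal form has invariant factors (1,1,1,1,1,1,1,1,1,2).

Computing H_k = (kernel of ∂_k) / (image of ∂_{k+1}):

  H_0: rank C_0 − rank ∂_1 = 6 − 5 = 1, and the invariant factors of ∂_1 are all 1, so H_0 ≅ Z.
  H_1: rank ker ∂_1 − rank ∂_2 = (15 − 5) − 10 = 0, and ∂_2 has invariant factor 2 > 1, so H_1 ≅ Z/2.
  H_2: rank ker ∂_2 − rank ∂_3 = (10 − 10) − 0 = 0, and there is no ∂_3, so H_2 ≅ 0.

As a check, the Euler characteristic is 6 − 15 + 10 = 1, which agrees with 1 − 0 + 0 = 1.
(K is a triangulation of the real projective plane RP^2.)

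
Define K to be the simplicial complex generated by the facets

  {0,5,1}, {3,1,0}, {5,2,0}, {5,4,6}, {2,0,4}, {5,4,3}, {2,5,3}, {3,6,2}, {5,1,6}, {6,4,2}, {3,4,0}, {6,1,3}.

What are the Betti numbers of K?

b_0 = 1, b_1 = 0, b_2 = 0.

Take the total order 0 < 1 < 2 < 3 < 4 < 5 < 6 on the vertex set. Then K (dimension 2) consists of the simplices:

  0-simplices (7): [0], [1], [2], [3], [4], [5], [6]
  1-simplices (18): [0,1], [0,2], [0,3], [0,4], [0,5], [1,3], [1,5], [1,6], [2,3], [2,4], [2,5], [2,6], [3,4], [3,5], [3,6], [4,5], [4,6], [5,6]
  2-simplices (12): [0,1,3], [0,1,5], [0,2,4], [0,2,5], [0,3,4], [1,3,6], [1,5,6], [2,3,5], [2,3,6], [2,4,6], [3,4,5], [4,5,6]

Hence C_0 ≅ Z^7, C_1 ≅ Z^18, C_2 ≅ Z^12.

∂_1: C_1 → C_0 maps an edge to its endpoints' difference, ∂[p,q] = q − p. For instance
  ∂[0,5] = [5] − [0].
The 7×18 boundary matrix has rank 6 and Smith normal form diag(1,1,1,1,1,1).

The boundary map ∂_2: C_2 → C_1 sends each 2-simplex [p,q,r] to [q,r] − [p,r] + [p,q]. For instance
  ∂[1,5,6] = [5,6] − [1,6] + [1,5],
  ∂[2,4,6] = [4,6] − [2,6] + [2,4].
As a 18×12 matrix over Z this has rank 12, with invariant factors (1,1,1,1,1,1,1,1,1,1,1,2).

Computing H_k = (kernel of ∂_k) / (image of ∂_{k+1}):

  H_0: rank C_0 − rank ∂_1 = 7 − 6 = 1, and the invariant factors of ∂_1 are all 1, so H_0 = Z.
  H_1: rank ker ∂_1 − rank ∂_2 = (18 − 6) − 12 = 0, and ∂_2 has invariant factor 2 > 1, so H_1 = Z/2.
  H_2: rank ker ∂_2 − rank ∂_3 = (12 − 12) − 0 = 0, and there is no ∂_3, so H_2 = 0.

Hence the Betti numbers are b_0 = 1, b_1 = 0, b_2 = 0.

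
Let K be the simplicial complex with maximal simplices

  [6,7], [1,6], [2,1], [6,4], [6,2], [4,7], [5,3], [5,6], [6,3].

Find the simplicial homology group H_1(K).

Take the total order 1 < 2 < 3 < 4 < 5 < 6 < 7 on the vertex set. Then K (dimension 1) consists of the simplices:

  0-simplices (7): [1], [2], [3], [4], [5], [6], [7]
  1-simplices (9): [1,2], [1,6], [2,6], [3,5], [3,6], [4,6], [4,7], [5,6], [6,7]

giving chain groups C_0 ≅ Z^7, C_1 ≅ Z^9.

∂_1: C_1 → C_0 sends each edge [p,q] (with p < q) to q − p.
As a 7×9 matrix over Z this has rank 6, with invariant factors (1,1,1,1,1,1).

Now H_k = ker ∂_k / im ∂_{k+1}, so:

  H_1: rank ker ∂_1 − rank ∂_2 = (9 − 6) − 0 = 3, and there is no ∂_2, so H_1 ≅ Z^3.

H_1 = Z^3.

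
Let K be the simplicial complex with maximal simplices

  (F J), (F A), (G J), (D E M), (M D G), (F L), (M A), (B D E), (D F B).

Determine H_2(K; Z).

H_2 = 0.

Order the vertices as A < B < D < E < F < G < J < L < M. Listing each simplex with vertices in this order, K has dimension 2 with simplices:

  0-simplices (9): A, B, D, E, F, G, J, L, M
  1-simplices (14): AF, AM, BD, BE, BF, DE, DF, DG, DM, EM, FJ, FL, GJ, GM
  2-simplices (4): BDE, BDF, DEM, DGM

so the chain groups are C_0 ≅ Z^9, C_1 ≅ Z^14, C_2 ≅ Z^4.

Boundary ∂_1: C_1 → C_0 maps an edge to its endpoints' difference, ∂[p,q] = q − p.
The 9×14 boundary matrix has rank 8 and Smith normal form diag(1,1,1,1,1,1,1,1).

The boundary map ∂_2: C_2 → C_1 acts by ∂[p,q,r] = [q,r] − [p,r] + [p,q]. For instance
  ∂BDF = DF − BF + BD,
  ∂BDE = DE − BE + BD.
This gives a 14×4 integer matrix of rank 4; reducing to Smith normal form yields diagonal entries (1,1,1,1).

Reading off H_k = ker ∂_k / im ∂_{k+1}:

  H_2: rank ker ∂_2 − rank ∂_3 = (4 − 4) − 0 = 0, and there is no ∂_3, so H_2 ≅ 0.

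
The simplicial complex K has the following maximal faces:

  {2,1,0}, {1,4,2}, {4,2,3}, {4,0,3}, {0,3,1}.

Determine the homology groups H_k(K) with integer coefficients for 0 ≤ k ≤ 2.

H_0 = Z,  H_1 = Z,  H_2 = 0.

We work with the vertex ordering 0 < 1 < 2 < 3 < 4. The simplices of K, each written with vertices in increasing order, are:

  0-simplices (5): [0], [1], [2], [3], [4]
  1-simplices (10): [0,1], [0,2], [0,3], [0,4], [1,2], [1,3], [1,4], [2,3], [2,4], [3,4]
  2-simplices (5): [0,1,2], [0,1,3], [0,3,4], [1,2,4], [2,3,4]

so the chain groups are C_0 ≅ Z^5, C_1 ≅ Z^10, C_2 ≅ Z^5.

∂_1: C_1 → C_0 sends each edge [p,q] (with p < q) to q − p.
The resulting 5×10 matrix has rank 4, and its Smith normal form has invariant factors (1,1,1,1).

∂_2: C_2 → C_1 sends each 2-simplex [p,q,r] to [q,r] − [p,r] + [p,q]. For instance
  ∂[0,1,2] = [1,2] − [0,2] + [0,1],
  ∂[0,1,3] = [1,3] − [0,3] + [0,1].
The 10×5 boundary matrix has rank 5 and Smith normal form diag(1,1,1,1,1).

Computing H_k = (kernel of ∂_k) / (image of ∂_{k+1}):

  H_0: rank C_0 − rank ∂_1 = 5 − 4 = 1, and the invariant factors of ∂_1 are all 1, so H_0 = Z.
  H_1: rank ker ∂_1 − rank ∂_2 = (10 − 4) − 5 = 1, and the invariant factors of ∂_2 are all 1, so H_1 = Z.
  H_2: rank ker ∂_2 − rank ∂_3 = (5 − 5) − 0 = 0, and there is no ∂_3, so H_2 = 0.

(K is a triangulation of the Möbius band.)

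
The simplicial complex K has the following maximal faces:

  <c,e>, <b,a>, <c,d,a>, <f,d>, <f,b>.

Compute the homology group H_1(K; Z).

Order the vertices as a < b < c < d < e < f. Listing each simplex with vertices in this order, K has dimension 2 with simplices:

  0-simplices (6): a, b, c, d, e, f
  1-simplices (7): ab, ac, ad, bf, cd, ce, df
  2-simplices (1): acd

so the chain groups are C_0 ≅ Z^6, C_1 ≅ Z^7, C_2 ≅ Z^1.

∂_1: C_1 → C_0 sends each edge [p,q] (with p < q) to q − p. For instance
  ∂ab = b − a.
The resulting 6×7 matrix has rank 5, and its Smith normal form has invariant factors (1,1,1,1,1).

Boundary ∂_2: C_2 → C_1 acts by ∂[p,q,r] = [q,r] − [p,r] + [p,q]. For instance
  ∂acd = cd − ad + ac.
The 7×1 boundary matrix has rank 1 and Smith normal form diag(1).

Computing H_k = (kernel of ∂_k) / (image of ∂_{k+1}):

  H_1: rank ker ∂_1 − rank ∂_2 = (7 − 5) − 1 = 1, and the invariant factors of ∂_2 are all 1, so H_1 ≅ Z.

H_1 = Z.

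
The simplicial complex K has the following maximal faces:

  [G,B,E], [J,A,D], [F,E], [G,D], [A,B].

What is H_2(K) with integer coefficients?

H_2 ≅ 0.

Order the vertices as A < B < D < E < F < G < J. Listing each simplex with vertices in this order, K has dimension 2 with simplices:

  0-simplices (7): A, B, D, E, F, G, J
  1-simplices (9): AB, AD, AJ, BE, BG, DG, DJ, EF, EG
  2-simplices (2): ADJ, BEG

so the chain groups are C_0 ≅ Z^7, C_1 ≅ Z^9, C_2 ≅ Z^2.

The boundary map ∂_1: C_1 → C_0 is given by ∂[p,q] = [q] − [p]. For instance
  ∂DG = G − D.
The 7×9 boundary matrix has rank 6 and Smith normal form diag(1,1,1,1,1,1).

Boundary ∂_2: C_2 → C_1 acts by ∂[p,q,r] = [q,r] − [p,r] + [p,q]. For instance
  ∂BEG = EG − BG + BE,
  ∂ADJ = DJ − AJ + AD.
This gives a 9×2 integer matrix of rank 2; reducing to Smith normal form yields diagonal entries (1,1).

From H_k ≅ ker(∂_k) / im(∂_{k+1}) we obtain:

  H_2: rank ker ∂_2 − rank ∂_3 = (2 − 2) − 0 = 0, and there is no ∂_3, so H_2 ≅ 0.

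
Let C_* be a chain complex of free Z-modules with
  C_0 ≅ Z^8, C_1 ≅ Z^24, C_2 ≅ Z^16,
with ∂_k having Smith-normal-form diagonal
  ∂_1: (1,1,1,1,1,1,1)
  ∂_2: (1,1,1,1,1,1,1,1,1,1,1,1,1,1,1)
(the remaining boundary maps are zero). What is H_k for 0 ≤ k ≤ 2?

H_0: b_0 = 8 − 0 − 7 = 1; torsion from ∂_1 factors > 1: none. So H_0 = Z.
H_1: b_1 = 24 − 7 − 15 = 2; torsion from ∂_2 factors > 1: none. So H_1 = Z^2.
H_2: b_2 = 16 − 15 − 0 = 1; torsion from ∂_3 factors > 1: none. So H_2 = Z.

H_0 = Z,  H_1 = Z^2,  H_2 = Z.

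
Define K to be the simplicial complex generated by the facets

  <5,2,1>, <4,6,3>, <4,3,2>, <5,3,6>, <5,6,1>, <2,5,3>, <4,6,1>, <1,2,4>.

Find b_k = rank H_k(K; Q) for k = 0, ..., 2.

b_0 = 1, b_1 = 0, b_2 = 1.

Take the total order 1 < 2 < 3 < 4 < 5 < 6 on the vertex set. Then K (dimension 2) consists of the simplices:

  0-simplices (6): [1], [2], [3], [4], [5], [6]
  1-simplices (12): [1,2], [1,4], [1,5], [1,6], [2,3], [2,4], [2,5], [3,4], [3,5], [3,6], [4,6], [5,6]
  2-simplices (8): [1,2,4], [1,2,5], [1,4,6], [1,5,6], [2,3,4], [2,3,5], [3,4,6], [3,5,6]

giving chain groups C_0 ≅ Z^6, C_1 ≅ Z^12, C_2 ≅ Z^8.

∂_1: C_1 → C_0 maps an edge to its endpoints' difference, ∂[p,q] = q − p.
The 6×12 boundary matrix has rank 5 and Smith normal form diag(1,1,1,1,1).

The boundary map ∂_2: C_2 → C_1 sends each 2-simplex [p,q,r] to [q,r] − [p,r] + [p,q]. For instance
  ∂[1,4,6] = [4,6] − [1,6] + [1,4],
  ∂[3,5,6] = [5,6] − [3,6] + [3,5].
The 12×8 boundary matrix has rank 7 and Smith normal form diag(1,1,1,1,1,1,1).

From H_k ≅ ker(∂_k) / im(∂_{k+1}) we obtain:

  H_0: rank C_0 − rank ∂_1 = 6 − 5 = 1, and the invariant factors of ∂_1 are all 1, so H_0 = Z.
  H_1: rank ker ∂_1 − rank ∂_2 = (12 − 5) − 7 = 0, and the invariant factors of ∂_2 are all 1, so H_1 = 0.
  H_2: rank ker ∂_2 − rank ∂_3 = (8 − 7) − 0 = 1, and there is no ∂_3, so H_2 = Z.

Hence the Betti numbers are b_0 = 1, b_1 = 0, b_2 = 1.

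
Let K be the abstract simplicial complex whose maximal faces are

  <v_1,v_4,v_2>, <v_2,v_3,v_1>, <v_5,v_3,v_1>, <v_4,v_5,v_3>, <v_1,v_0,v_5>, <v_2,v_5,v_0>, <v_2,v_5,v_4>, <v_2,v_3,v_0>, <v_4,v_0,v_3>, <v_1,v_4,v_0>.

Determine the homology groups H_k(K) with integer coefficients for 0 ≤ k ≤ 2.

H_0 = Z,  H_1 = Z/2,  H_2 = 0.

Fix the vertex order v_0 < v_1 < v_2 < v_3 < v_4 < v_5 and write every simplex with vertices in increasing order. Then dim K = 2 and the simplices of K are:

  0-simplices (6): [v_0], [v_1], [v_2], [v_3], [v_4], [v_5]
  1-simplices (15): (15 of them)
  2-simplices (10): [v_0,v_1,v_4], [v_0,v_1,v_5], [v_0,v_2,v_3], [v_0,v_2,v_5], [v_0,v_3,v_4], [v_1,v_2,v_3], [v_1,v_2,v_4], [v_1,v_3,v_5], [v_2,v_4,v_5], [v_3,v_4,v_5]

giving chain groups C_0 ≅ Z^6, C_1 ≅ Z^15, C_2 ≅ Z^10.

The boundary map ∂_1: C_1 → C_0 sends each edge [p,q] (with p < q) to q − p. For instance
  ∂[v_2,v_4] = [v_4] − [v_2].
As a 6×15 matrix over Z this has rank 5, with invariant factors (1,1,1,1,1).

Boundary ∂_2: C_2 → C_1 acts by ∂[p,q,r] = [q,r] − [p,r] + [p,q]. For instance
  ∂[v_0,v_1,v_4] = [v_1,v_4] − [v_0,v_4] + [v_0,v_1],
  ∂[v_0,v_2,v_5] = [v_2,v_5] − [v_0,v_5] + [v_0,v_2].
As a 15×10 matrix over Z this has rank 10, with invariant factors (1,1,1,1,1,1,1,1,1,2).

Computing H_k = (kernel of ∂_k) / (image of ∂_{k+1}):

  H_0: rank C_0 − rank ∂_1 = 6 − 5 = 1, and the invariant factors of ∂_1 are all 1, so H_0 = Z.
  H_1: rank ker ∂_1 − rank ∂_2 = (15 − 5) − 10 = 0, and ∂_2 has invariant factor 2 > 1, so H_1 = Z/2.
  H_2: rank ker ∂_2 − rank ∂_3 = (10 − 10) − 0 = 0, and there is no ∂_3, so H_2 = 0.

(K is a triangulation of the real projective plane RP^2.)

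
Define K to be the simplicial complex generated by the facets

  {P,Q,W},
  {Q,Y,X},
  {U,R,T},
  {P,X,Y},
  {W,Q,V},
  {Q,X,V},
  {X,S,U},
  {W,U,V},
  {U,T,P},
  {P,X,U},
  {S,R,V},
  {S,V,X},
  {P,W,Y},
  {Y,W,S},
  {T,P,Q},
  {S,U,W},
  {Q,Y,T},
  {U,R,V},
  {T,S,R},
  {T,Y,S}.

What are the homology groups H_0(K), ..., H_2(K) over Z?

H_0 ≅ Z,  H_1 ≅ Z ⊕ Z/2Z,  H_2 = 0.

Order the vertices as P < Q < R < S < T < U < V < W < X < Y. Listing each simplex with vertices in this order, K has dimension 2 with simplices:

  0-simplices (10): P, Q, R, S, T, U, V, W, X, Y
  1-simplices (30): PQ, PT, PU, PW, PX, PY, QT, QV, QW, QX, QY, RS, RT, RU, RV, ST, SU, SV, SW, SX, SY, TU, TY, UV, UW, UX, VW, VX, WY, XY
  2-simplices (20): PQT, PQW, PTU, PUX, PWY, PXY, QTY, QVW, QVX, QXY, RST, RSV, RTU, RUV, STY, SUW, SUX, SVX, SWY, UVW

Hence C_0 ≅ Z^10, C_1 ≅ Z^30, C_2 ≅ Z^20.

The boundary map ∂_1: C_1 → C_0 is given by ∂[p,q] = [q] − [p].
The 10×30 boundary matrix has rank 9 and Smith normal form diag(1,1,1,1,1,1,1,1,1).

Boundary ∂_2: C_2 → C_1 sends each 2-simplex [p,q,r] to [q,r] − [p,r] + [p,q]. For instance
  ∂STY = TY − SY + ST,
  ∂PUX = UX − PX + PU.
The 30×20 boundary matrix has rank 20 and Smith normal form diag(1,1,1,1,1,1,1,1,1,1,1,1,1,1,1,1,1,1,1,2).

Computing H_k = (kernel of ∂_k) / (image of ∂_{k+1}):

  H_0: rank C_0 − rank ∂_1 = 10 − 9 = 1, and the invariant factors of ∂_1 are all 1, so H_0 = Z.
  H_1: rank ker ∂_1 − rank ∂_2 = (30 − 9) − 20 = 1, and ∂_2 has invariant factor 2 > 1, so H_1 = Z ⊕ Z/2Z.
  H_2: rank ker ∂_2 − rank ∂_3 = (20 − 20) − 0 = 0, and there is no ∂_3, so H_2 = 0.

As a check, the Euler characteristic is 10 − 30 + 20 = 0, which agrees with 1 − 1 + 0 = 0.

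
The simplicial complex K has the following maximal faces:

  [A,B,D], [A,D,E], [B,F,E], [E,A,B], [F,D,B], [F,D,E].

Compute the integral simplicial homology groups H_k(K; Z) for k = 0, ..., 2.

Order the vertices as A < B < D < E < F. Listing each simplex with vertices in this order, K has dimension 2 with simplices:

  0-simplices (5): A, B, D, E, F
  1-simplices (9): AB, AD, AE, BD, BE, BF, DE, DF, EF
  2-simplices (6): ABD, ABE, ADE, BDF, BEF, DEF

Hence C_0 ≅ Z^5, C_1 ≅ Z^9, C_2 ≅ Z^6.

The boundary map ∂_1: C_1 → C_0 sends each edge [p,q] (with p < q) to q − p.
As a 5×9 matrix over Z this has rank 4, with invariant factors (1,1,1,1).

The boundary map ∂_2: C_2 → C_1 acts by ∂[p,q,r] = [q,r] − [p,r] + [p,q]. For instance
  ∂ABD = BD − AD + AB,
  ∂BDF = DF − BF + BD.
The 9×6 boundary matrix has rank 5 and Smith normal form diag(1,1,1,1,1).

From H_k ≅ ker(∂_k) / im(∂_{k+1}) we obtain:

  H_0: rank C_0 − rank ∂_1 = 5 − 4 = 1, and the invariant factors of ∂_1 are all 1, so H_0 ≅ Z.
  H_1: rank ker ∂_1 − rank ∂_2 = (9 − 4) − 5 = 0, and the invariant factors of ∂_2 are all 1, so H_1 ≅ 0.
  H_2: rank ker ∂_2 − rank ∂_3 = (6 − 5) − 0 = 1, and there is no ∂_3, so H_2 ≅ Z.

H_0 ≅ Z,  H_1 = 0,  H_2 ≅ Z.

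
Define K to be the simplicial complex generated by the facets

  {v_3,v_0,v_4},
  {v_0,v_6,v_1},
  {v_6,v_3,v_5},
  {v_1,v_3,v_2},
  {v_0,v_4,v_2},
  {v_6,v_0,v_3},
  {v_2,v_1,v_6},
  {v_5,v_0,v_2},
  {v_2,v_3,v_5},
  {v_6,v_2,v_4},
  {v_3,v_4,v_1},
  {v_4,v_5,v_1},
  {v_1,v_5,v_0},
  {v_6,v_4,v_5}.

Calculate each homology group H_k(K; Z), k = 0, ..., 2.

Order the vertices as v_0 < v_1 < v_2 < v_3 < v_4 < v_5 < v_6. Listing each simplex with vertices in this order, K has dimension 2 with simplices:

  0-simplices (7): [v_0], [v_1], [v_2], [v_3], [v_4], [v_5], [v_6]
  1-simplices (21): (21 of them)
  2-simplices (14): (14 of them)

Hence C_0 ≅ Z^7, C_1 ≅ Z^21, C_2 ≅ Z^14.

The boundary map ∂_1: C_1 → C_0 is given by ∂[p,q] = [q] − [p]. For instance
  ∂[v_0,v_4] = [v_4] − [v_0].
This gives a 7×21 integer matrix of rank 6; reducing to Smith normal form yields diagonal entries (1,1,1,1,1,1).

The boundary map ∂_2: C_2 → C_1 sends each 2-simplex [p,q,r] to [q,r] − [p,r] + [p,q]. For instance
  ∂[v_3,v_5,v_6] = [v_5,v_6] − [v_3,v_6] + [v_3,v_5],
  ∂[v_0,v_1,v_6] = [v_1,v_6] − [v_0,v_6] + [v_0,v_1].
The 21×14 boundary matrix has rank 13 and Smith normal form diag(1,1,1,1,1,1,1,1,1,1,1,1,1).

Now H_k = ker ∂_k / im ∂_{k+1}, so:

  H_0: rank C_0 − rank ∂_1 = 7 − 6 = 1, and the invariant factors of ∂_1 are all 1, so H_0 ≅ Z.
  H_1: rank ker ∂_1 − rank ∂_2 = (21 − 6) − 13 = 2, and the invariant factors of ∂_2 are all 1, so H_1 ≅ Z^2.
  H_2: rank ker ∂_2 − rank ∂_3 = (14 − 13) − 0 = 1, and there is no ∂_3, so H_2 ≅ Z.

As a check, the Euler characteristic is 7 − 21 + 14 = 0, which agrees with 1 − 2 + 1 = 0.
(K is a triangulation of the torus T^2.)

H_0 = Z,  H_1 = Z^2,  H_2 = Z.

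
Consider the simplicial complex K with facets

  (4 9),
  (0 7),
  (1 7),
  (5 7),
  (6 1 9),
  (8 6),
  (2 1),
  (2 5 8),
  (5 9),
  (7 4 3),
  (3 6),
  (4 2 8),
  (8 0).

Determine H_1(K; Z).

H_1 ≅ Z^7.

Order the vertices as 0 < 1 < 2 < 3 < 4 < 5 < 6 < 7 < 8 < 9. Listing each simplex with vertices in this order, K has dimension 2 with simplices:

  0-simplices (10): [0], [1], [2], [3], [4], [5], [6], [7], [8], [9]
  1-simplices (20): [0,7], [0,8], [1,2], [1,6], [1,7], [1,9], [2,4], [2,5], [2,8], [3,4], [3,6], [3,7], [4,7], [4,8], [4,9], [5,7], [5,8], [5,9], [6,8], [6,9]
  2-simplices (4): [1,6,9], [2,4,8], [2,5,8], [3,4,7]

giving chain groups C_0 ≅ Z^10, C_1 ≅ Z^20, C_2 ≅ Z^4.

The boundary map ∂_1: C_1 → C_0 sends each edge [p,q] (with p < q) to q − p. For instance
  ∂[5,9] = [9] − [5].
The 10×20 boundary matrix has rank 9 and Smith normal form diag(1,1,1,1,1,1,1,1,1).

The boundary map ∂_2: C_2 → C_1 sends each 2-simplex [p,q,r] to [q,r] − [p,r] + [p,q]. For instance
  ∂[3,4,7] = [4,7] − [3,7] + [3,4],
  ∂[2,5,8] = [5,8] − [2,8] + [2,5].
This gives a 20×4 integer matrix of rank 4; reducing to Smith normal form yields diagonal entries (1,1,1,1).

Reading off H_k = ker ∂_k / im ∂_{k+1}:

  H_1: rank ker ∂_1 − rank ∂_2 = (20 − 9) − 4 = 7, and the invariant factors of ∂_2 are all 1, so H_1 ≅ Z^7.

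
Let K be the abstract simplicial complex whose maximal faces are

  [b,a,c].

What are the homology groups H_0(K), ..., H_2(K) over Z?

We work with the vertex ordering a < b < c. The simplices of K, each written with vertices in increasing order, are:

  0-simplices (3): a, b, c
  1-simplices (3): ab, ac, bc
  2-simplices (1): abc

Hence C_0 ≅ Z^3, C_1 ≅ Z^3, C_2 ≅ Z^1.

∂_1: C_1 → C_0 sends each edge [p,q] (with p < q) to q − p. For instance
  ∂ab = b − a.
The 3×3 boundary matrix has rank 2 and Smith normal form diag(1,1).

Boundary ∂_2: C_2 → C_1 maps a triangle to the signed sum of its edges. For instance
  ∂abc = bc − ac + ab.
The resulting 3×1 matrix has rank 1, and its Smith normal form has invariant factors (1).

From H_k ≅ ker(∂_k) / im(∂_{k+1}) we obtain:

  H_0: rank C_0 − rank ∂_1 = 3 − 2 = 1, and the invariant factors of ∂_1 are all 1, so H_0 = Z.
  H_1: rank ker ∂_1 − rank ∂_2 = (3 − 2) − 1 = 0, and the invariant factors of ∂_2 are all 1, so H_1 = 0.
  H_2: rank ker ∂_2 − rank ∂_3 = (1 − 1) − 0 = 0, and there is no ∂_3, so H_2 = 0.

As a check, the Euler characteristic is 3 − 3 + 1 = 1, which agrees with 1 − 0 + 0 = 1.

H_0 ≅ Z,  H_1 = 0,  H_2 = 0.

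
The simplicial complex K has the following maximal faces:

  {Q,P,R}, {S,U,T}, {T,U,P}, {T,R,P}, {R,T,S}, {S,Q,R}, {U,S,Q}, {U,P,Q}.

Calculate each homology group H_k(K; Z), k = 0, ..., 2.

H_0 = Z,  H_1 = 0,  H_2 = Z.

Order the vertices as P < Q < R < S < T < U. Listing each simplex with vertices in this order, K has dimension 2 with simplices:

  0-simplices (6): P, Q, R, S, T, U
  1-simplices (12): PQ, PR, PT, PU, QR, QS, QU, RS, RT, ST, SU, TU
  2-simplices (8): PQR, PQU, PRT, PTU, QRS, QSU, RST, STU

giving chain groups C_0 ≅ Z^6, C_1 ≅ Z^12, C_2 ≅ Z^8.

∂_1: C_1 → C_0 is given by ∂[p,q] = [q] − [p]. For instance
  ∂PT = T − P.
As a 6×12 matrix over Z this has rank 5, with invariant factors (1,1,1,1,1).

Boundary ∂_2: C_2 → C_1 sends each 2-simplex [p,q,r] to [q,r] − [p,r] + [p,q]. For instance
  ∂PQU = QU − PU + PQ,
  ∂PQR = QR − PR + PQ.
This gives a 12×8 integer matrix of rank 7; reducing to Smith normal form yields diagonal entries (1,1,1,1,1,1,1).

Now H_k = ker ∂_k / im ∂_{k+1}, so:

  H_0: rank C_0 − rank ∂_1 = 6 − 5 = 1, and the invariant factors of ∂_1 are all 1, so H_0 ≅ Z.
  H_1: rank ker ∂_1 − rank ∂_2 = (12 − 5) − 7 = 0, and the invariant factors of ∂_2 are all 1, so H_1 ≅ 0.
  H_2: rank ker ∂_2 − rank ∂_3 = (8 − 7) − 0 = 1, and there is no ∂_3, so H_2 ≅ Z.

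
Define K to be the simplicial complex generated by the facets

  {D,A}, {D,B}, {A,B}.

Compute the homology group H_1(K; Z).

H_1 ≅ Z.

We work with the vertex ordering A < B < D. The simplices of K, each written with vertices in increasing order, are:

  0-simplices (3): A, B, D
  1-simplices (3): AB, AD, BD

so the chain groups are C_0 ≅ Z^3, C_1 ≅ Z^3.

The boundary map ∂_1: C_1 → C_0 sends each edge [p,q] (with p < q) to q − p. For instance
  ∂BD = D − B.
This gives a 3×3 integer matrix of rank 2; reducing to Smith normal form yields diagonal entries (1,1).

Now H_k = ker ∂_k / im ∂_{k+1}, so:

  H_1: rank ker ∂_1 − rank ∂_2 = (3 − 2) − 0 = 1, and there is no ∂_2, so H_1 = Z.

(K is a triangulation of the circle S^1.)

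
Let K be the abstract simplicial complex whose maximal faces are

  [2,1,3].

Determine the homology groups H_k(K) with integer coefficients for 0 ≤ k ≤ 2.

H_0 ≅ Z,  H_1 = 0,  H_2 = 0.

We work with the vertex ordering 1 < 2 < 3. The simplices of K, each written with vertices in increasing order, are:

  0-simplices (3): [1], [2], [3]
  1-simplices (3): [1,2], [1,3], [2,3]
  2-simplices (1): [1,2,3]

so the chain groups are C_0 ≅ Z^3, C_1 ≅ Z^3, C_2 ≅ Z^1.

∂_1: C_1 → C_0 sends each edge [p,q] (with p < q) to q − p.
As a 3×3 matrix over Z this has rank 2, with invariant factors (1,1).

Boundary ∂_2: C_2 → C_1 acts by ∂[p,q,r] = [q,r] − [p,r] + [p,q]. For instance
  ∂[1,2,3] = [2,3] − [1,3] + [1,2].
The resulting 3×1 matrix has rank 1, and its Smith normal form has invariant factors (1).

Now H_k = ker ∂_k / im ∂_{k+1}, so:

  H_0: rank C_0 − rank ∂_1 = 3 − 2 = 1, and the invariant factors of ∂_1 are all 1, so H_0 = Z.
  H_1: rank ker ∂_1 − rank ∂_2 = (3 − 2) − 1 = 0, and the invariant factors of ∂_2 are all 1, so H_1 = 0.
  H_2: rank ker ∂_2 − rank ∂_3 = (1 − 1) − 0 = 0, and there is no ∂_3, so H_2 = 0.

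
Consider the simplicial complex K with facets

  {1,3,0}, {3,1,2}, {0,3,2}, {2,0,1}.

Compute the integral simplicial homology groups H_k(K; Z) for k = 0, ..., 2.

H_0 ≅ Z,  H_1 = 0,  H_2 ≅ Z.

Order the vertices as 0 < 1 < 2 < 3. Listing each simplex with vertices in this order, K has dimension 2 with simplices:

  0-simplices (4): [0], [1], [2], [3]
  1-simplices (6): [0,1], [0,2], [0,3], [1,2], [1,3], [2,3]
  2-simplices (4): [0,1,2], [0,1,3], [0,2,3], [1,2,3]

giving chain groups C_0 ≅ Z^4, C_1 ≅ Z^6, C_2 ≅ Z^4.

The boundary map ∂_1: C_1 → C_0 maps an edge to its endpoints' difference, ∂[p,q] = q − p. For instance
  ∂[0,1] = [1] − [0].
As a 4×6 matrix over Z this has rank 3, with invariant factors (1,1,1).

The boundary map ∂_2: C_2 → C_1 maps a triangle to the signed sum of its edges. For instance
  ∂[0,2,3] = [2,3] − [0,3] + [0,2],
  ∂[0,1,2] = [1,2] − [0,2] + [0,1].
The resulting 6×4 matrix has rank 3, and its Smith normal form has invariant factors (1,1,1).

Reading off H_k = ker ∂_k / im ∂_{k+1}:

  H_0: rank C_0 − rank ∂_1 = 4 − 3 = 1, and the invariant factors of ∂_1 are all 1, so H_0 ≅ Z.
  H_1: rank ker ∂_1 − rank ∂_2 = (6 − 3) − 3 = 0, and the invariant factors of ∂_2 are all 1, so H_1 ≅ 0.
  H_2: rank ker ∂_2 − rank ∂_3 = (4 − 3) − 0 = 1, and there is no ∂_3, so H_2 ≅ Z.

As a check, the Euler characteristic is 4 − 6 + 4 = 2, which agrees with 1 − 0 + 1 = 2.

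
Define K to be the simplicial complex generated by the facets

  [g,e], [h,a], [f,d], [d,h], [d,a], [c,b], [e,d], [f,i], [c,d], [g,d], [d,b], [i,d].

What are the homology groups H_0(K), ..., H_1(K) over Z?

H_0 = Z,  H_1 = Z^4.

Order the vertices as a < b < c < d < e < f < g < h < i. Listing each simplex with vertices in this order, K has dimension 1 with simplices:

  0-simplices (9): a, b, c, d, e, f, g, h, i
  1-simplices (12): ad, ah, bc, bd, cd, de, df, dg, dh, di, eg, fi

so the chain groups are C_0 ≅ Z^9, C_1 ≅ Z^12.

∂_1: C_1 → C_0 sends each edge [p,q] (with p < q) to q − p. For instance
  ∂bd = d − b.
The resulting 9×12 matrix has rank 8, and its Smith normal form has invariant factors (1,1,1,1,1,1,1,1).

Computing H_k = (kernel of ∂_k) / (image of ∂_{k+1}):

  H_0: rank C_0 − rank ∂_1 = 9 − 8 = 1, and the invariant factors of ∂_1 are all 1, so H_0 = Z.
  H_1: rank ker ∂_1 − rank ∂_2 = (12 − 8) − 0 = 4, and there is no ∂_2, so H_1 = Z^4.

(K is a triangulation of a wedge of 4 circles.)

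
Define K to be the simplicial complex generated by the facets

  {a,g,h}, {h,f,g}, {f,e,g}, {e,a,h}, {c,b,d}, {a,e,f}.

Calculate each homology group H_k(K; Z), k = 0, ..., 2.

Fix the vertex order a < b < c < d < e < f < g < h and write every simplex with vertices in increasing order. Then dim K = 2 and the simplices of K are:

  0-simplices (8): a, b, c, d, e, f, g, h
  1-simplices (13): ae, af, ag, ah, bc, bd, cd, ef, eg, eh, fg, fh, gh
  2-simplices (6): aef, aeh, agh, bcd, efg, fgh

so the chain groups are C_0 ≅ Z^8, C_1 ≅ Z^13, C_2 ≅ Z^6.

Boundary ∂_1: C_1 → C_0 maps an edge to its endpoints' difference, ∂[p,q] = q − p.
The resulting 8×13 matrix has rank 6, and its Smith normal form has invariant factors (1,1,1,1,1,1).

Boundary ∂_2: C_2 → C_1 maps a triangle to the signed sum of its edges. For instance
  ∂bcd = cd − bd + bc,
  ∂agh = gh − ah + ag.
The 13×6 boundary matrix has rank 6 and Smith normal form diag(1,1,1,1,1,1).

From H_k ≅ ker(∂_k) / im(∂_{k+1}) we obtain:

  H_0: rank C_0 − rank ∂_1 = 8 − 6 = 2, and the invariant factors of ∂_1 are all 1, so H_0 ≅ Z^2.
  H_1: rank ker ∂_1 − rank ∂_2 = (13 − 6) − 6 = 1, and the invariant factors of ∂_2 are all 1, so H_1 ≅ Z.
  H_2: rank ker ∂_2 − rank ∂_3 = (6 − 6) − 0 = 0, and there is no ∂_3, so H_2 ≅ 0.

As a check, the Euler characteristic is 8 − 13 + 6 = 1, which agrees with 2 − 1 + 0 = 1.
(K is a triangulation of the disjoint union of the Möbius band and the 2-simplex.)

H_0 = Z^2,  H_1 = Z,  H_2 = 0.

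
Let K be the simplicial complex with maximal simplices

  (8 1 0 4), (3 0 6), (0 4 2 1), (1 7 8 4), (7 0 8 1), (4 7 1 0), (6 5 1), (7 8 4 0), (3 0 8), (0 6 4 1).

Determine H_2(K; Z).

H_2 = 0.

Order the vertices as 0 < 1 < 2 < 3 < 4 < 5 < 6 < 7 < 8. Listing each simplex with vertices in this order, K has dimension 3 with simplices:

  0-simplices (9): [0], [1], [2], [3], [4], [5], [6], [7], [8]
  1-simplices (21): [0,1], [0,2], [0,3], [0,4], [0,6], [0,7], [0,8], [1,2], [1,4], [1,5], [1,6], [1,7], [1,8], [2,4], [3,6], [3,8], [4,6], [4,7], [4,8], [5,6], [7,8]
  2-simplices (19): (19 of them)
  3-simplices (7): [0,1,2,4], [0,1,4,6], [0,1,4,7], [0,1,4,8], [0,1,7,8], [0,4,7,8], [1,4,7,8]

Hence C_0 ≅ Z^9, C_1 ≅ Z^21, C_2 ≅ Z^19, C_3 ≅ Z^7.

The boundary map ∂_1: C_1 → C_0 is given by ∂[p,q] = [q] − [p]. For instance
  ∂[4,8] = [8] − [4].
The resulting 9×21 matrix has rank 8, and its Smith normal form has invariant factors (1,1,1,1,1,1,1,1).

∂_2: C_2 → C_1 sends each 2-simplex [p,q,r] to [q,r] − [p,r] + [p,q]. For instance
  ∂[0,1,6] = [1,6] − [0,6] + [0,1],
  ∂[0,7,8] = [7,8] − [0,8] + [0,7].
This gives a 21×19 integer matrix of rank 13; reducing to Smith normal form yields diagonal entries (1,1,1,1,1,1,1,1,1,1,1,1,1).

The boundary map ∂_3: C_3 → C_2 sends each 3-simplex σ to the alternating sum Σ_i (−1)^i (σ with its i-th vertex removed). For instance
  ∂[0,1,4,6] = [1,4,6] − [0,4,6] + [0,1,6] − [0,1,4],
  ∂[0,1,4,7] = [1,4,7] − [0,4,7] + [0,1,7] − [0,1,4].
This gives a 19×7 integer matrix of rank 6; reducing to Smith normal form yields diagonal entries (1,1,1,1,1,1).

Reading off H_k = ker ∂_k / im ∂_{k+1}:

  H_2: rank ker ∂_2 − rank ∂_3 = (19 − 13) − 6 = 0, and the invariant factors of ∂_3 are all 1, so H_2 ≅ 0.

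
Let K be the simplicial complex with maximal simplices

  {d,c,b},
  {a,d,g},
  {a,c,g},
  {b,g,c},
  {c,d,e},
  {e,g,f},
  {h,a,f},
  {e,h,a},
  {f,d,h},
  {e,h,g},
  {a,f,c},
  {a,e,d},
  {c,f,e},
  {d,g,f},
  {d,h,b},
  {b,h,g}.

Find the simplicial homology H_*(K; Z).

Fix the vertex order a < b < c < d < e < f < g < h and write every simplex with vertices in increasing order. Then dim K = 2 and the simplices of K are:

  0-simplices (8): a, b, c, d, e, f, g, h
  1-simplices (24): ac, ad, ae, af, ag, ah, bc, bd, bg, bh, cd, ce, cf, cg, de, df, dg, dh, ef, eg, eh, fg, fh, gh
  2-simplices (16): acf, acg, ade, adg, aeh, afh, bcd, bcg, bdh, bgh, cde, cef, dfg, dfh, efg, egh

giving chain groups C_0 ≅ Z^8, C_1 ≅ Z^24, C_2 ≅ Z^16.

∂_1: C_1 → C_0 sends each edge [p,q] (with p < q) to q − p.
The resulting 8×24 matrix has rank 7, and its Smith normal form has invariant factors (1,1,1,1,1,1,1).

∂_2: C_2 → C_1 maps a triangle to the signed sum of its edges. For instance
  ∂dfg = fg − dg + df,
  ∂ade = de − ae + ad.
As a 24×16 matrix over Z this has rank 15, with invariant factors (1,1,1,1,1,1,1,1,1,1,1,1,1,1,1).

Reading off H_k = ker ∂_k / im ∂_{k+1}:

  H_0: rank C_0 − rank ∂_1 = 8 − 7 = 1, and the invariant factors of ∂_1 are all 1, so H_0 ≅ Z.
  H_1: rank ker ∂_1 − rank ∂_2 = (24 − 7) − 15 = 2, and the invariant factors of ∂_2 are all 1, so H_1 ≅ Z^2.
  H_2: rank ker ∂_2 − rank ∂_3 = (16 − 15) − 0 = 1, and there is no ∂_3, so H_2 ≅ Z.

H_0 = Z,  H_1 = Z^2,  H_2 = Z.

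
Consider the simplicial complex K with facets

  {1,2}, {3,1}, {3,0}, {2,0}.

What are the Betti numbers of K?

K has 4 vertices, 4 edges.
rank ∂_0 = 0, rank ∂_1 = 3 ⇒ b_0 = 4 − 0 − 3 = 1; all invariant factors of ∂_1 are 1 so no torsion. So H_0 ≅ Z.
rank ∂_1 = 3, rank ∂_2 = 0 ⇒ b_1 = 4 − 3 − 0 = 1. So H_1 ≅ Z.

b_0 = 1, b_1 = 1.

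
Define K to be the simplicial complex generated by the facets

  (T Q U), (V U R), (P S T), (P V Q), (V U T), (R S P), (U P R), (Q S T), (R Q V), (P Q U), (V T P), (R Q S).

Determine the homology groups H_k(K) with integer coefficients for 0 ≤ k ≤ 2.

H_0 ≅ Z,  H_1 ≅ Z/2,  H_2 = 0.

Order the vertices as P < Q < R < S < T < U < V. Listing each simplex with vertices in this order, K has dimension 2 with simplices:

  0-simplices (7): P, Q, R, S, T, U, V
  1-simplices (18): PQ, PR, PS, PT, PU, PV, QR, QS, QT, QU, QV, RS, RU, RV, ST, TU, TV, UV
  2-simplices (12): PQU, PQV, PRS, PRU, PST, PTV, QRS, QRV, QST, QTU, RUV, TUV

so the chain groups are C_0 ≅ Z^7, C_1 ≅ Z^18, C_2 ≅ Z^12.

The boundary map ∂_1: C_1 → C_0 sends each edge [p,q] (with p < q) to q − p.
As a 7×18 matrix over Z this has rank 6, with invariant factors (1,1,1,1,1,1).

The boundary map ∂_2: C_2 → C_1 acts by ∂[p,q,r] = [q,r] − [p,r] + [p,q]. For instance
  ∂PQV = QV − PV + PQ,
  ∂QST = ST − QT + QS.
The resulting 18×12 matrix has rank 12, and its Smith normal form has invariant factors (1,1,1,1,1,1,1,1,1,1,1,2).

Reading off H_k = ker ∂_k / im ∂_{k+1}:

  H_0: rank C_0 − rank ∂_1 = 7 − 6 = 1, and the invariant factors of ∂_1 are all 1, so H_0 = Z.
  H_1: rank ker ∂_1 − rank ∂_2 = (18 − 6) − 12 = 0, and ∂_2 has invariant factor 2 > 1, so H_1 = Z/2.
  H_2: rank ker ∂_2 − rank ∂_3 = (12 − 12) − 0 = 0, and there is no ∂_3, so H_2 = 0.

(K is a triangulation of the real projective plane RP^2.)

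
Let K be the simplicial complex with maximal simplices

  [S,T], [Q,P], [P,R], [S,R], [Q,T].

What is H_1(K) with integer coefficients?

H_1 ≅ Z.

Order the vertices as P < Q < R < S < T. Listing each simplex with vertices in this order, K has dimension 1 with simplices:

  0-simplices (5): P, Q, R, S, T
  1-simplices (5): PQ, PR, QT, RS, ST

so the chain groups are C_0 ≅ Z^5, C_1 ≅ Z^5.

The boundary map ∂_1: C_1 → C_0 is given by ∂[p,q] = [q] − [p]. For instance
  ∂PR = R − P.
The 5×5 boundary matrix has rank 4 and Smith normal form diag(1,1,1,1).

Now H_k = ker ∂_k / im ∂_{k+1}, so:

  H_1: rank ker ∂_1 − rank ∂_2 = (5 − 4) − 0 = 1, and there is no ∂_2, so H_1 = Z.

(K is a triangulation of the circle S^1.)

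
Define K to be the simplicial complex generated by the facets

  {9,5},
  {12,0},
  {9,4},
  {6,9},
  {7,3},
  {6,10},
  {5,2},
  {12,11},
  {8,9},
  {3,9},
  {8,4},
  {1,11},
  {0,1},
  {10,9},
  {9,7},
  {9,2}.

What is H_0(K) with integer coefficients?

H_0 ≅ Z^2.

We work with the vertex ordering 0 < 1 < 2 < 3 < 4 < 5 < 6 < 7 < 8 < 9 < 10 < 11 < 12. The simplices of K, each written with vertices in increasing order, are:

  0-simplices (13): [0], [1], [2], [3], [4], [5], [6], [7], [8], [9], [10], [11], [12]
  1-simplices (16): [0,1], [0,12], [1,11], [2,5], [2,9], [3,7], [3,9], [4,8], [4,9], [5,9], [6,9], [6,10], [7,9], [8,9], [9,10], [11,12]

giving chain groups C_0 ≅ Z^13, C_1 ≅ Z^16.

∂_1: C_1 → C_0 sends each edge [p,q] (with p < q) to q − p. For instance
  ∂[0,12] = [12] − [0].
The 13×16 boundary matrix has rank 11 and Smith normal form diag(1,1,1,1,1,1,1,1,1,1,1).

From H_k ≅ ker(∂_k) / im(∂_{k+1}) we obtain:

  H_0: rank C_0 − rank ∂_1 = 13 − 11 = 2, and the invariant factors of ∂_1 are all 1, so H_0 = Z^2.

(K is a triangulation of the disjoint union of a wedge of 4 circles and the circle S^1.)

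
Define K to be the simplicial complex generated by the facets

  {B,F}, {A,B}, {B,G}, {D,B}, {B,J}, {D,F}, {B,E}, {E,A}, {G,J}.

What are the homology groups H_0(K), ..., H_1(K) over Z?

Take the total order A < B < D < E < F < G < J on the vertex set. Then K (dimension 1) consists of the simplices:

  0-simplices (7): A, B, D, E, F, G, J
  1-simplices (9): AB, AE, BD, BE, BF, BG, BJ, DF, GJ

giving chain groups C_0 ≅ Z^7, C_1 ≅ Z^9.

Boundary ∂_1: C_1 → C_0 maps an edge to its endpoints' difference, ∂[p,q] = q − p.
The resulting 7×9 matrix has rank 6, and its Smith normal form has invariant factors (1,1,1,1,1,1).

Computing H_k = (kernel of ∂_k) / (image of ∂_{k+1}):

  H_0: rank C_0 − rank ∂_1 = 7 − 6 = 1, and the invariant factors of ∂_1 are all 1, so H_0 ≅ Z.
  H_1: rank ker ∂_1 − rank ∂_2 = (9 − 6) − 0 = 3, and there is no ∂_2, so H_1 ≅ Z^3.

H_0 ≅ Z,  H_1 ≅ Z^3.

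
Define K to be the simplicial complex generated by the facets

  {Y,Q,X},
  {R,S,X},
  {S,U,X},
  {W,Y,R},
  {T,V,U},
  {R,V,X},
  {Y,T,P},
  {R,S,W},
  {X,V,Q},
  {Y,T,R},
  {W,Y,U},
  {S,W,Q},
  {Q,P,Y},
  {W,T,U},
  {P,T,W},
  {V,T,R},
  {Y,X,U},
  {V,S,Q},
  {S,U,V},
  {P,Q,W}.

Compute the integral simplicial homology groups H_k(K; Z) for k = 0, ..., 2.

H_0 = Z,  H_1 = Z ⊕ Z/2Z,  H_2 = 0.

We work with the vertex ordering P < Q < R < S < T < U < V < W < X < Y. The simplices of K, each written with vertices in increasing order, are:

  0-simplices (10): P, Q, R, S, T, U, V, W, X, Y
  1-simplices (30): PQ, PT, PW, PY, QS, QV, QW, QX, QY, RS, RT, RV, RW, RX, RY, SU, SV, SW, SX, TU, TV, TW, TY, UV, UW, UX, UY, VX, WY, XY
  2-simplices (20): PQW, PQY, PTW, PTY, QSV, QSW, QVX, QXY, RSW, RSX, RTV, RTY, RVX, RWY, SUV, SUX, TUV, TUW, UWY, UXY

Hence C_0 ≅ Z^10, C_1 ≅ Z^30, C_2 ≅ Z^20.

The boundary map ∂_1: C_1 → C_0 sends each edge [p,q] (with p < q) to q − p. For instance
  ∂TU = U − T.
This gives a 10×30 integer matrix of rank 9; reducing to Smith normal form yields diagonal entries (1,1,1,1,1,1,1,1,1).

The boundary map ∂_2: C_2 → C_1 acts by ∂[p,q,r] = [q,r] − [p,r] + [p,q]. For instance
  ∂TUV = UV − TV + TU,
  ∂TUW = UW − TW + TU.
As a 30×20 matrix over Z this has rank 20, with invariant factors (1,1,1,1,1,1,1,1,1,1,1,1,1,1,1,1,1,1,1,2).

Computing H_k = (kernel of ∂_k) / (image of ∂_{k+1}):

  H_0: rank C_0 − rank ∂_1 = 10 − 9 = 1, and the invariant factors of ∂_1 are all 1, so H_0 ≅ Z.
  H_1: rank ker ∂_1 − rank ∂_2 = (30 − 9) − 20 = 1, and ∂_2 has invariant factor 2 > 1, so H_1 ≅ Z ⊕ Z/2Z.
  H_2: rank ker ∂_2 − rank ∂_3 = (20 − 20) − 0 = 0, and there is no ∂_3, so H_2 ≅ 0.

As a check, the Euler characteristic is 10 − 30 + 20 = 0, which agrees with 1 − 1 + 0 = 0.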